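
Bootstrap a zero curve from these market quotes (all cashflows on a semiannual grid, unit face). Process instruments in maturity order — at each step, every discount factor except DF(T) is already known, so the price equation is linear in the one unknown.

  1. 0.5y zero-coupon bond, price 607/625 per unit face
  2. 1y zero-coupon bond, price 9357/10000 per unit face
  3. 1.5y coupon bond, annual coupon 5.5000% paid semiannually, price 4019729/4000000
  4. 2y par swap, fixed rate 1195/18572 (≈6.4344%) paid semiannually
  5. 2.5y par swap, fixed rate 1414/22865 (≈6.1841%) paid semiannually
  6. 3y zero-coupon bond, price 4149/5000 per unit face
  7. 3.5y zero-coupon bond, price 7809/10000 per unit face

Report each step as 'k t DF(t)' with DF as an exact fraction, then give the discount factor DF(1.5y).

step 1 [0.5y] zero: DF = P = 607/625 ≈ 0.971200
step 2 [1y] zero: DF = P = 9357/10000 ≈ 0.935700
step 3 [1.5y] bond c/2=11/400: DF=(4019729/4000000 − 11/400·(0.971200+0.935700))/(1+11/400) = 927/1000 ≈ 0.927000
step 4 [2y] swap r/2=1195/37144: DF=(1 − 1195/37144·(0.971200+0.935700+0.927000))/(1+1195/37144) = 1761/2000 ≈ 0.880500
step 5 [2.5y] swap r/2=707/22865: DF=(1 − 707/22865·(0.971200+0.935700+0.927000+0.880500))/(1+707/22865) = 4293/5000 ≈ 0.858600
step 6 [3y] zero: DF = P = 4149/5000 ≈ 0.829800
step 7 [3.5y] zero: DF = P = 7809/10000 ≈ 0.780900

1 1/2 607/625
2 1 9357/10000
3 3/2 927/1000
4 2 1761/2000
5 5/2 4293/5000
6 3 4149/5000
7 7/2 7809/10000
DF(1.5y) = 927/1000 ≈ 0.927000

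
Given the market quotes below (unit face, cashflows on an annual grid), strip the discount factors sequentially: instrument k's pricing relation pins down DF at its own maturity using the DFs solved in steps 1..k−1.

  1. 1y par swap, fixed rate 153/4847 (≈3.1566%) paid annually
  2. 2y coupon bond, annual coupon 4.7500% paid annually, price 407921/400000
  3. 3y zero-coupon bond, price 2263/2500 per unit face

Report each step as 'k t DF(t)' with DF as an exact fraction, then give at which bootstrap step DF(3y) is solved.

1 1 4847/5000
2 2 581/625
3 3 2263/2500
DF(3y) is solved at step 3

step 1 [1y] swap r/1=153/4847: DF=(1 − 153/4847·(0))/(1+153/4847) = 4847/5000 ≈ 0.969400
step 2 [2y] bond c/1=19/400: DF=(407921/400000 − 19/400·(0.969400))/(1+19/400) = 581/625 ≈ 0.929600
step 3 [3y] zero: DF = P = 2263/2500 ≈ 0.905200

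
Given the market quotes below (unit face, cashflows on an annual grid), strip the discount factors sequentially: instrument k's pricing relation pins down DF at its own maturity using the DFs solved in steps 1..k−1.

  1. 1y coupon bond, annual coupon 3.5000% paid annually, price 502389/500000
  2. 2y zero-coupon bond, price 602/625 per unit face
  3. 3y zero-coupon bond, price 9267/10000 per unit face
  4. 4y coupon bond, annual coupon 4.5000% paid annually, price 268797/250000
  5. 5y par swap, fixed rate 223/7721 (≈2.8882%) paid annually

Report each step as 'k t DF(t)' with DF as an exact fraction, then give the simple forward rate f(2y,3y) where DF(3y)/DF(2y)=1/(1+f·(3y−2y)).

step 1 [1y] bond c/1=7/200: DF=(502389/500000 − 7/200·(0))/(1+7/200) = 2427/2500 ≈ 0.970800
step 2 [2y] zero: DF = P = 602/625 ≈ 0.963200
step 3 [3y] zero: DF = P = 9267/10000 ≈ 0.926700
step 4 [4y] bond c/1=9/200: DF=(268797/250000 − 9/200·(0.970800+0.963200+0.926700))/(1+9/200) = 9057/10000 ≈ 0.905700
step 5 [5y] swap r/1=223/7721: DF=(1 − 223/7721·(0.970800+0.963200+0.926700+0.905700))/(1+223/7721) = 4331/5000 ≈ 0.866200

1 1 2427/2500
2 2 602/625
3 3 9267/10000
4 4 9057/10000
5 5 4331/5000
f(2y,3y) = ((602/625)/(9267/10000) − 1)/(1) = 365/9267 ≈ 3.9387%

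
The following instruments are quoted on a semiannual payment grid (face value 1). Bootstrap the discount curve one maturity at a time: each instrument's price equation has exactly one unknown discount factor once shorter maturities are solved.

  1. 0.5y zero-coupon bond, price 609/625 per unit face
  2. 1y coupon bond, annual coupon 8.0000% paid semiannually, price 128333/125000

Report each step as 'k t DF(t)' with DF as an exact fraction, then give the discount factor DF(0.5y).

step 1 [0.5y] zero: DF = P = 609/625 ≈ 0.974400
step 2 [1y] bond c/2=1/25: DF=(128333/125000 − 1/25·(0.974400))/(1+1/25) = 9497/10000 ≈ 0.949700

1 1/2 609/625
2 1 9497/10000
DF(0.5y) = 609/625 ≈ 0.974400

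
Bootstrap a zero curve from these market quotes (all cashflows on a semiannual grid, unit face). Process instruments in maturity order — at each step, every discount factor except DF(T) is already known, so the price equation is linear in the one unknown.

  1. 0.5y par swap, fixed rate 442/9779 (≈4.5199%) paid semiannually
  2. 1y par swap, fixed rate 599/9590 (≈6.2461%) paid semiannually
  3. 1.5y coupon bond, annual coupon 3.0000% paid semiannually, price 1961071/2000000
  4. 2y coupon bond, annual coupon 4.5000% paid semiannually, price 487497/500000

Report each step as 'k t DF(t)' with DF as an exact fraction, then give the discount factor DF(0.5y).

step 1 [0.5y] swap r/2=221/9779: DF=(1 − 221/9779·(0))/(1+221/9779) = 9779/10000 ≈ 0.977900
step 2 [1y] swap r/2=599/19180: DF=(1 − 599/19180·(0.977900))/(1+599/19180) = 9401/10000 ≈ 0.940100
step 3 [1.5y] bond c/2=3/200: DF=(1961071/2000000 − 3/200·(0.977900+0.940100))/(1+3/200) = 9377/10000 ≈ 0.937700
step 4 [2y] bond c/2=9/400: DF=(487497/500000 − 9/400·(0.977900+0.940100+0.937700))/(1+9/400) = 8907/10000 ≈ 0.890700

1 1/2 9779/10000
2 1 9401/10000
3 3/2 9377/10000
4 2 8907/10000
DF(0.5y) = 9779/10000 ≈ 0.977900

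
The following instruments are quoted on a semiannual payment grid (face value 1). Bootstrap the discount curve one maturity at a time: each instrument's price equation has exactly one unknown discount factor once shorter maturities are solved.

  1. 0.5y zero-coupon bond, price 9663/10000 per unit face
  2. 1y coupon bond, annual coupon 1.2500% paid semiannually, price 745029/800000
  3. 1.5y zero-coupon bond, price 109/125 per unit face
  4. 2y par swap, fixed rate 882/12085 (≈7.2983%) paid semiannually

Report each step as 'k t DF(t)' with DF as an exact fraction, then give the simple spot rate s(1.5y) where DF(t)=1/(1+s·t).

1 1/2 9663/10000
2 1 1839/2000
3 3/2 109/125
4 2 8677/10000
s(1.5y) = (1/(109/125) − 1)/(3/2) = 32/327 ≈ 9.7859%

step 1 [0.5y] zero: DF = P = 9663/10000 ≈ 0.966300
step 2 [1y] bond c/2=1/160: DF=(745029/800000 − 1/160·(0.966300))/(1+1/160) = 1839/2000 ≈ 0.919500
step 3 [1.5y] zero: DF = P = 109/125 ≈ 0.872000
step 4 [2y] swap r/2=441/12085: DF=(1 − 441/12085·(0.966300+0.919500+0.872000))/(1+441/12085) = 8677/10000 ≈ 0.867700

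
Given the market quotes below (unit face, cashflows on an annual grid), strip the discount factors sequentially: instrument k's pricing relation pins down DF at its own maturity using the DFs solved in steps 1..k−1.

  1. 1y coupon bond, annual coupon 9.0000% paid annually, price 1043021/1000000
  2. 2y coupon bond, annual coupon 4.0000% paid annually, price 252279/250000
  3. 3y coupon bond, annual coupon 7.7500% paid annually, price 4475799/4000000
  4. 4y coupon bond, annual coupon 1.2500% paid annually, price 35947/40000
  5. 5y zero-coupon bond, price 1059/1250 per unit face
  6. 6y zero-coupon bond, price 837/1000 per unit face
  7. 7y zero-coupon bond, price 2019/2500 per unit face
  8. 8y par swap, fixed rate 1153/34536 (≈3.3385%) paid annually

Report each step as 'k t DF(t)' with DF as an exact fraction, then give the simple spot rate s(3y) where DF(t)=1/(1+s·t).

1 1 9569/10000
2 2 1867/2000
3 3 361/400
4 4 8531/10000
5 5 1059/1250
6 6 837/1000
7 7 2019/2500
8 8 3847/5000
s(3y) = (1/(361/400) − 1)/(3) = 13/361 ≈ 3.6011%

step 1 [1y] bond c/1=9/100: DF=(1043021/1000000 − 9/100·(0))/(1+9/100) = 9569/10000 ≈ 0.956900
step 2 [2y] bond c/1=1/25: DF=(252279/250000 − 1/25·(0.956900))/(1+1/25) = 1867/2000 ≈ 0.933500
step 3 [3y] bond c/1=31/400: DF=(4475799/4000000 − 31/400·(0.956900+0.933500))/(1+31/400) = 361/400 ≈ 0.902500
step 4 [4y] bond c/1=1/80: DF=(35947/40000 − 1/80·(0.956900+0.933500+0.902500))/(1+1/80) = 8531/10000 ≈ 0.853100
step 5 [5y] zero: DF = P = 1059/1250 ≈ 0.847200
step 6 [6y] zero: DF = P = 837/1000 ≈ 0.837000
step 7 [7y] zero: DF = P = 2019/2500 ≈ 0.807600
step 8 [8y] swap r/1=1153/34536: DF=(1 − 1153/34536·(0.956900+0.933500+0.902500+0.853100+0.847200+0.837000+0.807600))/(1+1153/34536) = 3847/5000 ≈ 0.769400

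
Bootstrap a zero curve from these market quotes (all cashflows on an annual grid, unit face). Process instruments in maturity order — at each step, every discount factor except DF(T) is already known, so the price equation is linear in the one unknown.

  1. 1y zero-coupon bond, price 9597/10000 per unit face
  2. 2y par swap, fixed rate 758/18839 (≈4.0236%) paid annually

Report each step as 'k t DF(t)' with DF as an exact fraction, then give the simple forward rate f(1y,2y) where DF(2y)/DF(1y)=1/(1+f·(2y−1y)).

1 1 9597/10000
2 2 4621/5000
f(1y,2y) = ((9597/10000)/(4621/5000) − 1)/(1) = 355/9242 ≈ 3.8412%

step 1 [1y] zero: DF = P = 9597/10000 ≈ 0.959700
step 2 [2y] swap r/1=758/18839: DF=(1 − 758/18839·(0.959700))/(1+758/18839) = 4621/5000 ≈ 0.924200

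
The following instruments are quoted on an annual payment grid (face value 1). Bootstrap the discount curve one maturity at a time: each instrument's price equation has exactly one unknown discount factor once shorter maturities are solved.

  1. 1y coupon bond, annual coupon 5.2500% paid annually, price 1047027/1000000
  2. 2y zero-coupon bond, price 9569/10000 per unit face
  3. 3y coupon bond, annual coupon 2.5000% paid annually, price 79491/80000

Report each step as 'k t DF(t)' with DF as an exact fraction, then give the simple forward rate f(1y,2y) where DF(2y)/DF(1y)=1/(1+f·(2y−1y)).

step 1 [1y] bond c/1=21/400: DF=(1047027/1000000 − 21/400·(0))/(1+21/400) = 2487/2500 ≈ 0.994800
step 2 [2y] zero: DF = P = 9569/10000 ≈ 0.956900
step 3 [3y] bond c/1=1/40: DF=(79491/80000 − 1/40·(0.994800+0.956900))/(1+1/40) = 4609/5000 ≈ 0.921800

1 1 2487/2500
2 2 9569/10000
3 3 4609/5000
f(1y,2y) = ((2487/2500)/(9569/10000) − 1)/(1) = 379/9569 ≈ 3.9607%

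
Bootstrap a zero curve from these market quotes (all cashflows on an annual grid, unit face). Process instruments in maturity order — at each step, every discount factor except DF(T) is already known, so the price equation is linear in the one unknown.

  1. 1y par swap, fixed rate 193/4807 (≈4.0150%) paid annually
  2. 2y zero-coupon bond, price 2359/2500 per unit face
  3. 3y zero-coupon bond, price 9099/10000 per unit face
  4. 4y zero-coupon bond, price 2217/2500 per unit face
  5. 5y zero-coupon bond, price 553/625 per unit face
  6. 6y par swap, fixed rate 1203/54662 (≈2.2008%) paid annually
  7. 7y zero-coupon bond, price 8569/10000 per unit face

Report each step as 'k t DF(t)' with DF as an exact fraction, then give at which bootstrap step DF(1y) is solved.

1 1 4807/5000
2 2 2359/2500
3 3 9099/10000
4 4 2217/2500
5 5 553/625
6 6 8797/10000
7 7 8569/10000
DF(1y) is solved at step 1

step 1 [1y] swap r/1=193/4807: DF=(1 − 193/4807·(0))/(1+193/4807) = 4807/5000 ≈ 0.961400
step 2 [2y] zero: DF = P = 2359/2500 ≈ 0.943600
step 3 [3y] zero: DF = P = 9099/10000 ≈ 0.909900
step 4 [4y] zero: DF = P = 2217/2500 ≈ 0.886800
step 5 [5y] zero: DF = P = 553/625 ≈ 0.884800
step 6 [6y] swap r/1=1203/54662: DF=(1 − 1203/54662·(0.961400+0.943600+0.909900+0.886800+0.884800))/(1+1203/54662) = 8797/10000 ≈ 0.879700
step 7 [7y] zero: DF = P = 8569/10000 ≈ 0.856900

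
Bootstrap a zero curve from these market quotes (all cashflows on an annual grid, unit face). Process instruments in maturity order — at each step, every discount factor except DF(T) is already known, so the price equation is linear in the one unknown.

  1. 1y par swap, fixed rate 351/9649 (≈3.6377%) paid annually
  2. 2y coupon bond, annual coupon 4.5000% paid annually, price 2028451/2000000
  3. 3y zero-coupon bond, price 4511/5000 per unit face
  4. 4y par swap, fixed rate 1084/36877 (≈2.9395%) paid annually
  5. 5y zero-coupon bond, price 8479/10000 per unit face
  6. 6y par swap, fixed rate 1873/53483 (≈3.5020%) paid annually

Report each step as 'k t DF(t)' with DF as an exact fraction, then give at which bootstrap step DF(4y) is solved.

step 1 [1y] swap r/1=351/9649: DF=(1 − 351/9649·(0))/(1+351/9649) = 9649/10000 ≈ 0.964900
step 2 [2y] bond c/1=9/200: DF=(2028451/2000000 − 9/200·(0.964900))/(1+9/200) = 929/1000 ≈ 0.929000
step 3 [3y] zero: DF = P = 4511/5000 ≈ 0.902200
step 4 [4y] swap r/1=1084/36877: DF=(1 − 1084/36877·(0.964900+0.929000+0.902200))/(1+1084/36877) = 2229/2500 ≈ 0.891600
step 5 [5y] zero: DF = P = 8479/10000 ≈ 0.847900
step 6 [6y] swap r/1=1873/53483: DF=(1 − 1873/53483·(0.964900+0.929000+0.902200+0.891600+0.847900))/(1+1873/53483) = 8127/10000 ≈ 0.812700

1 1 9649/10000
2 2 929/1000
3 3 4511/5000
4 4 2229/2500
5 5 8479/10000
6 6 8127/10000
DF(4y) is solved at step 4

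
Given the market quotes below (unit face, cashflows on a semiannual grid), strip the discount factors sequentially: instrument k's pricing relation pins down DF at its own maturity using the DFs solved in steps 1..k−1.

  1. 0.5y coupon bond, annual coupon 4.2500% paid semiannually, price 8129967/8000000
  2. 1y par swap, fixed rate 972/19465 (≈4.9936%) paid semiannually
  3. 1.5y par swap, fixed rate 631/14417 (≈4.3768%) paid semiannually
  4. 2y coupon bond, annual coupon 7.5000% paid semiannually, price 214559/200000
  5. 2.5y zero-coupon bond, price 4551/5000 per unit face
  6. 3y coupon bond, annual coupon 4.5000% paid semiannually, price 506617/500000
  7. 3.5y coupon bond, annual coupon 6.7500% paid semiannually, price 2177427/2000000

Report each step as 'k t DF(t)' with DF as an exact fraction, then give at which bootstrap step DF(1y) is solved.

step 1 [0.5y] bond c/2=17/800: DF=(8129967/8000000 − 17/800·(0))/(1+17/800) = 9951/10000 ≈ 0.995100
step 2 [1y] swap r/2=486/19465: DF=(1 − 486/19465·(0.995100))/(1+486/19465) = 4757/5000 ≈ 0.951400
step 3 [1.5y] swap r/2=631/28834: DF=(1 − 631/28834·(0.995100+0.951400))/(1+631/28834) = 9369/10000 ≈ 0.936900
step 4 [2y] bond c/2=3/80: DF=(214559/200000 − 3/80·(0.995100+0.951400+0.936900))/(1+3/80) = 4649/5000 ≈ 0.929800
step 5 [2.5y] zero: DF = P = 4551/5000 ≈ 0.910200
step 6 [3y] bond c/2=9/400: DF=(506617/500000 − 9/400·(0.995100+0.951400+0.936900+0.929800+0.910200))/(1+9/400) = 887/1000 ≈ 0.887000
step 7 [3.5y] bond c/2=27/800: DF=(2177427/2000000 − 27/800·(0.995100+0.951400+0.936900+0.929800+0.910200+0.887000))/(1+27/800) = 87/100 ≈ 0.870000

1 1/2 9951/10000
2 1 4757/5000
3 3/2 9369/10000
4 2 4649/5000
5 5/2 4551/5000
6 3 887/1000
7 7/2 87/100
DF(1y) is solved at step 2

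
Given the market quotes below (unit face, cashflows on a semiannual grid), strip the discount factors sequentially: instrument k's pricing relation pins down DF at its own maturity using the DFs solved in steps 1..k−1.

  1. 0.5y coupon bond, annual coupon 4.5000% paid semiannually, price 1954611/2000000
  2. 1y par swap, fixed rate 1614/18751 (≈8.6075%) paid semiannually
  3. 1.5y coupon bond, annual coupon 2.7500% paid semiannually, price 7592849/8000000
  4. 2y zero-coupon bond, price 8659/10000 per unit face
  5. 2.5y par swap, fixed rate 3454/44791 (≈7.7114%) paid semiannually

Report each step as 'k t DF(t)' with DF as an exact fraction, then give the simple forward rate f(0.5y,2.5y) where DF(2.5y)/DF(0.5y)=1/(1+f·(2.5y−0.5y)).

step 1 [0.5y] bond c/2=9/400: DF=(1954611/2000000 − 9/400·(0))/(1+9/400) = 4779/5000 ≈ 0.955800
step 2 [1y] swap r/2=807/18751: DF=(1 − 807/18751·(0.955800))/(1+807/18751) = 9193/10000 ≈ 0.919300
step 3 [1.5y] bond c/2=11/800: DF=(7592849/8000000 − 11/800·(0.955800+0.919300))/(1+11/800) = 2277/2500 ≈ 0.910800
step 4 [2y] zero: DF = P = 8659/10000 ≈ 0.865900
step 5 [2.5y] swap r/2=1727/44791: DF=(1 − 1727/44791·(0.955800+0.919300+0.910800+0.865900))/(1+1727/44791) = 8273/10000 ≈ 0.827300

1 1/2 4779/5000
2 1 9193/10000
3 3/2 2277/2500
4 2 8659/10000
5 5/2 8273/10000
f(0.5y,2.5y) = ((4779/5000)/(8273/10000) − 1)/(2) = 1285/16546 ≈ 7.7662%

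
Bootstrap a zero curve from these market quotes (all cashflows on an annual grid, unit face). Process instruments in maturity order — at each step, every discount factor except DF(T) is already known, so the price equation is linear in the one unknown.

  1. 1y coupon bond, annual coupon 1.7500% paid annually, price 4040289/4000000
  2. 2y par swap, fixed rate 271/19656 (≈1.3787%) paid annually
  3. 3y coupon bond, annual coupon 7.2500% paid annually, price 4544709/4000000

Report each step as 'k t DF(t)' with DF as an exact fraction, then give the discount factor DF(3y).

step 1 [1y] bond c/1=7/400: DF=(4040289/4000000 − 7/400·(0))/(1+7/400) = 9927/10000 ≈ 0.992700
step 2 [2y] swap r/1=271/19656: DF=(1 − 271/19656·(0.992700))/(1+271/19656) = 9729/10000 ≈ 0.972900
step 3 [3y] bond c/1=29/400: DF=(4544709/4000000 − 29/400·(0.992700+0.972900))/(1+29/400) = 1853/2000 ≈ 0.926500

1 1 9927/10000
2 2 9729/10000
3 3 1853/2000
DF(3y) = 1853/2000 ≈ 0.926500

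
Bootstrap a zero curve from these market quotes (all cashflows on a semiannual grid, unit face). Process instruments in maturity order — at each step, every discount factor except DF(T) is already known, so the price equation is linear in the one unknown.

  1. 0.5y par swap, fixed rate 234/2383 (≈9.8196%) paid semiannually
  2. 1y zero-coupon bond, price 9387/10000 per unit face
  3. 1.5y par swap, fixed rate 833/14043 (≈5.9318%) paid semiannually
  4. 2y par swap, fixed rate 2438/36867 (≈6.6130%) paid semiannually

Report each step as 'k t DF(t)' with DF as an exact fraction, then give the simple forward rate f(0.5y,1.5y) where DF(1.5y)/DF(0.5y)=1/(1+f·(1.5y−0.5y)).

1 1/2 2383/2500
2 1 9387/10000
3 3/2 9167/10000
4 2 8781/10000
f(0.5y,1.5y) = ((2383/2500)/(9167/10000) − 1)/(1) = 365/9167 ≈ 3.9817%

step 1 [0.5y] swap r/2=117/2383: DF=(1 − 117/2383·(0))/(1+117/2383) = 2383/2500 ≈ 0.953200
step 2 [1y] zero: DF = P = 9387/10000 ≈ 0.938700
step 3 [1.5y] swap r/2=833/28086: DF=(1 − 833/28086·(0.953200+0.938700))/(1+833/28086) = 9167/10000 ≈ 0.916700
step 4 [2y] swap r/2=1219/36867: DF=(1 − 1219/36867·(0.953200+0.938700+0.916700))/(1+1219/36867) = 8781/10000 ≈ 0.878100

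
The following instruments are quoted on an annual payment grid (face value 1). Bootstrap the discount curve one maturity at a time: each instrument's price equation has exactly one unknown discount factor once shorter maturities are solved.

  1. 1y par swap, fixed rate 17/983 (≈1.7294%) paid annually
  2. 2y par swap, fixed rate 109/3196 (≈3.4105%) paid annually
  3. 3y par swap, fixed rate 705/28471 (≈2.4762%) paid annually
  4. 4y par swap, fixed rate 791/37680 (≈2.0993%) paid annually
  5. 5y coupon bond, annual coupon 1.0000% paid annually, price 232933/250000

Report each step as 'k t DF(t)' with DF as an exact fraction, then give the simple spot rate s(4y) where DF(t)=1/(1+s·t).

1 1 983/1000
2 2 4673/5000
3 3 1859/2000
4 4 9209/10000
5 5 2213/2500
s(4y) = (1/(9209/10000) − 1)/(4) = 791/36836 ≈ 2.1474%

step 1 [1y] swap r/1=17/983: DF=(1 − 17/983·(0))/(1+17/983) = 983/1000 ≈ 0.983000
step 2 [2y] swap r/1=109/3196: DF=(1 − 109/3196·(0.983000))/(1+109/3196) = 4673/5000 ≈ 0.934600
step 3 [3y] swap r/1=705/28471: DF=(1 − 705/28471·(0.983000+0.934600))/(1+705/28471) = 1859/2000 ≈ 0.929500
step 4 [4y] swap r/1=791/37680: DF=(1 − 791/37680·(0.983000+0.934600+0.929500))/(1+791/37680) = 9209/10000 ≈ 0.920900
step 5 [5y] bond c/1=1/100: DF=(232933/250000 − 1/100·(0.983000+0.934600+0.929500+0.920900))/(1+1/100) = 2213/2500 ≈ 0.885200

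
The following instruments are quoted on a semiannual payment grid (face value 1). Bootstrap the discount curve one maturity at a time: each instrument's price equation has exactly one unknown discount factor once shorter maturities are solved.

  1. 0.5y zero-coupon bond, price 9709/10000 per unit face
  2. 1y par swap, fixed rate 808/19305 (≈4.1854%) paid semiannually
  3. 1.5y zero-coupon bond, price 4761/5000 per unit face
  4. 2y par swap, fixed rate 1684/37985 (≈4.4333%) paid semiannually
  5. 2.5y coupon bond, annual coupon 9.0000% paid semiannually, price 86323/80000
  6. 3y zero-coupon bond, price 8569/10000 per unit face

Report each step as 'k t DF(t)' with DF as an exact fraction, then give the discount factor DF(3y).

1 1/2 9709/10000
2 1 2399/2500
3 3/2 4761/5000
4 2 4579/5000
5 5/2 869/1000
6 3 8569/10000
DF(3y) = 8569/10000 ≈ 0.856900

step 1 [0.5y] zero: DF = P = 9709/10000 ≈ 0.970900
step 2 [1y] swap r/2=404/19305: DF=(1 − 404/19305·(0.970900))/(1+404/19305) = 2399/2500 ≈ 0.959600
step 3 [1.5y] zero: DF = P = 4761/5000 ≈ 0.952200
step 4 [2y] swap r/2=842/37985: DF=(1 − 842/37985·(0.970900+0.959600+0.952200))/(1+842/37985) = 4579/5000 ≈ 0.915800
step 5 [2.5y] bond c/2=9/200: DF=(86323/80000 − 9/200·(0.970900+0.959600+0.952200+0.915800))/(1+9/200) = 869/1000 ≈ 0.869000
step 6 [3y] zero: DF = P = 8569/10000 ≈ 0.856900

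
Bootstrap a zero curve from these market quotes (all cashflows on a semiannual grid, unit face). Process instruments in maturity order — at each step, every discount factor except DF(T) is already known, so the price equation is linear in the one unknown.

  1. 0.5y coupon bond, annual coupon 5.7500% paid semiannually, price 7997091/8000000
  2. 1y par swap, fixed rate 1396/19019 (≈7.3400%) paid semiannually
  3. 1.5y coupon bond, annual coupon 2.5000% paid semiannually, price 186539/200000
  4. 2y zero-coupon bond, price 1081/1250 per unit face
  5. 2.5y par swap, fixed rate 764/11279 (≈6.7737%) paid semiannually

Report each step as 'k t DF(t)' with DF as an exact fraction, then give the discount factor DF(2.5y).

1 1/2 9717/10000
2 1 4651/5000
3 3/2 8977/10000
4 2 1081/1250
5 5/2 1059/1250
DF(2.5y) = 1059/1250 ≈ 0.847200

step 1 [0.5y] bond c/2=23/800: DF=(7997091/8000000 − 23/800·(0))/(1+23/800) = 9717/10000 ≈ 0.971700
step 2 [1y] swap r/2=698/19019: DF=(1 − 698/19019·(0.971700))/(1+698/19019) = 4651/5000 ≈ 0.930200
step 3 [1.5y] bond c/2=1/80: DF=(186539/200000 − 1/80·(0.971700+0.930200))/(1+1/80) = 8977/10000 ≈ 0.897700
step 4 [2y] zero: DF = P = 1081/1250 ≈ 0.864800
step 5 [2.5y] swap r/2=382/11279: DF=(1 − 382/11279·(0.971700+0.930200+0.897700+0.864800))/(1+382/11279) = 1059/1250 ≈ 0.847200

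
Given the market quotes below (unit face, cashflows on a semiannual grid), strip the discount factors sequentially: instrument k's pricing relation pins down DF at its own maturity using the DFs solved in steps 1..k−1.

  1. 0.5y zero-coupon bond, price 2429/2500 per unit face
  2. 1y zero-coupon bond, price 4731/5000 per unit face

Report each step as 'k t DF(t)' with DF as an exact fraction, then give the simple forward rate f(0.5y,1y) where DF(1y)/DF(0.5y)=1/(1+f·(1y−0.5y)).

step 1 [0.5y] zero: DF = P = 2429/2500 ≈ 0.971600
step 2 [1y] zero: DF = P = 4731/5000 ≈ 0.946200

1 1/2 2429/2500
2 1 4731/5000
f(0.5y,1y) = ((2429/2500)/(4731/5000) − 1)/(1/2) = 254/4731 ≈ 5.3688%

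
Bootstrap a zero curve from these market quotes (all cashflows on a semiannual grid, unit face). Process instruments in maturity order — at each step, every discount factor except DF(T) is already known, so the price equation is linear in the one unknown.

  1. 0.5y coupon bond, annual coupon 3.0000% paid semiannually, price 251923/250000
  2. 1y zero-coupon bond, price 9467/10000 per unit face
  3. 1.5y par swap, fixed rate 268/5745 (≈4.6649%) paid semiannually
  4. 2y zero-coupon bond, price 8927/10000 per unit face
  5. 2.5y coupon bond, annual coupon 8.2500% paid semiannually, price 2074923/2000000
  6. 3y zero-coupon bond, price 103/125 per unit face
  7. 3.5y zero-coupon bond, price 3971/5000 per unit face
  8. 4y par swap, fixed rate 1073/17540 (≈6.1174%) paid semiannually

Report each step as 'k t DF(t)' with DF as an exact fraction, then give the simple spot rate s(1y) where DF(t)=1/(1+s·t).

step 1 [0.5y] bond c/2=3/200: DF=(251923/250000 − 3/200·(0))/(1+3/200) = 1241/1250 ≈ 0.992800
step 2 [1y] zero: DF = P = 9467/10000 ≈ 0.946700
step 3 [1.5y] swap r/2=134/5745: DF=(1 − 134/5745·(0.992800+0.946700))/(1+134/5745) = 933/1000 ≈ 0.933000
step 4 [2y] zero: DF = P = 8927/10000 ≈ 0.892700
step 5 [2.5y] bond c/2=33/800: DF=(2074923/2000000 − 33/800·(0.992800+0.946700+0.933000+0.892700))/(1+33/800) = 1059/1250 ≈ 0.847200
step 6 [3y] zero: DF = P = 103/125 ≈ 0.824000
step 7 [3.5y] zero: DF = P = 3971/5000 ≈ 0.794200
step 8 [4y] swap r/2=1073/35080: DF=(1 − 1073/35080·(0.992800+0.946700+0.933000+0.892700+0.847200+0.824000+0.794200))/(1+1073/35080) = 3927/5000 ≈ 0.785400

1 1/2 1241/1250
2 1 9467/10000
3 3/2 933/1000
4 2 8927/10000
5 5/2 1059/1250
6 3 103/125
7 7/2 3971/5000
8 4 3927/5000
s(1y) = (1/(9467/10000) − 1)/(1) = 533/9467 ≈ 5.6301%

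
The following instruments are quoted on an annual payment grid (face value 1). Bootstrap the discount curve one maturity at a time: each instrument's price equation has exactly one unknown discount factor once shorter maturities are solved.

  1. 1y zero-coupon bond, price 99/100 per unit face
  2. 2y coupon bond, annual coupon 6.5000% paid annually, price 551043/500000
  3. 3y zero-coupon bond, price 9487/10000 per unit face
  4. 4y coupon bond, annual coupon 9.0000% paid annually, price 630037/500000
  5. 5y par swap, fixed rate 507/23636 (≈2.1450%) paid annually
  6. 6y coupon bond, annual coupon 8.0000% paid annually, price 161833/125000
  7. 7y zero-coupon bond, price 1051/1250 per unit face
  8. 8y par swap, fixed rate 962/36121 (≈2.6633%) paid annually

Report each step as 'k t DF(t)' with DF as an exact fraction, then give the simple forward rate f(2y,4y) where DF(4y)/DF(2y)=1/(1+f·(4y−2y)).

step 1 [1y] zero: DF = P = 99/100 ≈ 0.990000
step 2 [2y] bond c/1=13/200: DF=(551043/500000 − 13/200·(0.990000))/(1+13/200) = 609/625 ≈ 0.974400
step 3 [3y] zero: DF = P = 9487/10000 ≈ 0.948700
step 4 [4y] bond c/1=9/100: DF=(630037/500000 − 9/100·(0.990000+0.974400+0.948700))/(1+9/100) = 1831/2000 ≈ 0.915500
step 5 [5y] swap r/1=507/23636: DF=(1 − 507/23636·(0.990000+0.974400+0.948700+0.915500))/(1+507/23636) = 4493/5000 ≈ 0.898600
step 6 [6y] bond c/1=2/25: DF=(161833/125000 − 2/25·(0.990000+0.974400+0.948700+0.915500+0.898600))/(1+2/25) = 4243/5000 ≈ 0.848600
step 7 [7y] zero: DF = P = 1051/1250 ≈ 0.840800
step 8 [8y] swap r/1=962/36121: DF=(1 − 962/36121·(0.990000+0.974400+0.948700+0.915500+0.898600+0.848600+0.840800))/(1+962/36121) = 2019/2500 ≈ 0.807600

1 1 99/100
2 2 609/625
3 3 9487/10000
4 4 1831/2000
5 5 4493/5000
6 6 4243/5000
7 7 1051/1250
8 8 2019/2500
f(2y,4y) = ((609/625)/(1831/2000) − 1)/(2) = 589/18310 ≈ 3.2168%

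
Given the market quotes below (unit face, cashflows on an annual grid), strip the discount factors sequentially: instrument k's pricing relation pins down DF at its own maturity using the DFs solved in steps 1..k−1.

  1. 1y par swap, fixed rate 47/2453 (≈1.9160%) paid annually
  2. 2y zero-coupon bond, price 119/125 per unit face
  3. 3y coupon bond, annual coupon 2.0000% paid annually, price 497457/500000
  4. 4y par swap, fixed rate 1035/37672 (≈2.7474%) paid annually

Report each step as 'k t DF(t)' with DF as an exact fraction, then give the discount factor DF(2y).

step 1 [1y] swap r/1=47/2453: DF=(1 − 47/2453·(0))/(1+47/2453) = 2453/2500 ≈ 0.981200
step 2 [2y] zero: DF = P = 119/125 ≈ 0.952000
step 3 [3y] bond c/1=1/50: DF=(497457/500000 − 1/50·(0.981200+0.952000))/(1+1/50) = 15/16 ≈ 0.937500
step 4 [4y] swap r/1=1035/37672: DF=(1 − 1035/37672·(0.981200+0.952000+0.937500))/(1+1035/37672) = 1793/2000 ≈ 0.896500

1 1 2453/2500
2 2 119/125
3 3 15/16
4 4 1793/2000
DF(2y) = 119/125 ≈ 0.952000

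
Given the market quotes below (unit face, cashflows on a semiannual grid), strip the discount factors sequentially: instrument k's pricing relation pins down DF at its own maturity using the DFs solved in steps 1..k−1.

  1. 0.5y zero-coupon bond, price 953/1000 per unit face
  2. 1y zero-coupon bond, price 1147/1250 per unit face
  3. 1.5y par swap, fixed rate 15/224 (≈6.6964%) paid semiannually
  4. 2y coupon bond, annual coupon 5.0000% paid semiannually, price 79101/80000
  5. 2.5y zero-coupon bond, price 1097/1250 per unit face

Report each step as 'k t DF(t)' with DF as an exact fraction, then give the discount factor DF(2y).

1 1/2 953/1000
2 1 1147/1250
3 3/2 907/1000
4 2 8969/10000
5 5/2 1097/1250
DF(2y) = 8969/10000 ≈ 0.896900

step 1 [0.5y] zero: DF = P = 953/1000 ≈ 0.953000
step 2 [1y] zero: DF = P = 1147/1250 ≈ 0.917600
step 3 [1.5y] swap r/2=15/448: DF=(1 − 15/448·(0.953000+0.917600))/(1+15/448) = 907/1000 ≈ 0.907000
step 4 [2y] bond c/2=1/40: DF=(79101/80000 − 1/40·(0.953000+0.917600+0.907000))/(1+1/40) = 8969/10000 ≈ 0.896900
step 5 [2.5y] zero: DF = P = 1097/1250 ≈ 0.877600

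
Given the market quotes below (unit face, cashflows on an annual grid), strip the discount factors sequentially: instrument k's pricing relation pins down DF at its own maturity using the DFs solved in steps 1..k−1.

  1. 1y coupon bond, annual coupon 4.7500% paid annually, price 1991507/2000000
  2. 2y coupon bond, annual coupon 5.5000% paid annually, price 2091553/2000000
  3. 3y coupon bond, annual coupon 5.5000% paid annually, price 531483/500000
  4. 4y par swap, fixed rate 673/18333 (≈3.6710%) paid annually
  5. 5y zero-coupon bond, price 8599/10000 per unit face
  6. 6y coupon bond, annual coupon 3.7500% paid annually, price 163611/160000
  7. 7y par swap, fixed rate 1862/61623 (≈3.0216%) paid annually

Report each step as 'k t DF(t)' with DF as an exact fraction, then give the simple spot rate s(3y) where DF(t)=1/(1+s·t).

1 1 4753/5000
2 2 9417/10000
3 3 9089/10000
4 4 4327/5000
5 5 8599/10000
6 6 411/500
7 7 4069/5000
s(3y) = (1/(9089/10000) − 1)/(3) = 911/27267 ≈ 3.3410%

step 1 [1y] bond c/1=19/400: DF=(1991507/2000000 − 19/400·(0))/(1+19/400) = 4753/5000 ≈ 0.950600
step 2 [2y] bond c/1=11/200: DF=(2091553/2000000 − 11/200·(0.950600))/(1+11/200) = 9417/10000 ≈ 0.941700
step 3 [3y] bond c/1=11/200: DF=(531483/500000 − 11/200·(0.950600+0.941700))/(1+11/200) = 9089/10000 ≈ 0.908900
step 4 [4y] swap r/1=673/18333: DF=(1 − 673/18333·(0.950600+0.941700+0.908900))/(1+673/18333) = 4327/5000 ≈ 0.865400
step 5 [5y] zero: DF = P = 8599/10000 ≈ 0.859900
step 6 [6y] bond c/1=3/80: DF=(163611/160000 − 3/80·(0.950600+0.941700+0.908900+0.865400+0.859900))/(1+3/80) = 411/500 ≈ 0.822000
step 7 [7y] swap r/1=1862/61623: DF=(1 − 1862/61623·(0.950600+0.941700+0.908900+0.865400+0.859900+0.822000))/(1+1862/61623) = 4069/5000 ≈ 0.813800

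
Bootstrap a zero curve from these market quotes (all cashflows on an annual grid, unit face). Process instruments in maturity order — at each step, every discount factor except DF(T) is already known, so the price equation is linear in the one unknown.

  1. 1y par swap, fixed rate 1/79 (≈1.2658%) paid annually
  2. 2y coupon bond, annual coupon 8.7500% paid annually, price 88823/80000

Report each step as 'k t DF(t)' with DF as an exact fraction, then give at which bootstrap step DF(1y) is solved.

step 1 [1y] swap r/1=1/79: DF=(1 − 1/79·(0))/(1+1/79) = 79/80 ≈ 0.987500
step 2 [2y] bond c/1=7/80: DF=(88823/80000 − 7/80·(0.987500))/(1+7/80) = 1883/2000 ≈ 0.941500

1 1 79/80
2 2 1883/2000
DF(1y) is solved at step 1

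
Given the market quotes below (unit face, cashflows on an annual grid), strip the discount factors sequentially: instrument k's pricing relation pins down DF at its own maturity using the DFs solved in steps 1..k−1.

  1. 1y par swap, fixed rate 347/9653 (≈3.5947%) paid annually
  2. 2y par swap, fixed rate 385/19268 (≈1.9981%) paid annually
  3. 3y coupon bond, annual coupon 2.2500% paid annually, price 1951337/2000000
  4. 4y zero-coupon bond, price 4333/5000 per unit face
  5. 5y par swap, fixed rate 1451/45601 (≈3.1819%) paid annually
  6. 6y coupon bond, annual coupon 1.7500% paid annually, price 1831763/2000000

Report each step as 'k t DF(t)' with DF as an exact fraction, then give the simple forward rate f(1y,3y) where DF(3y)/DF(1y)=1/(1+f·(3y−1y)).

1 1 9653/10000
2 2 1923/2000
3 3 4559/5000
4 4 4333/5000
5 5 8549/10000
6 6 8217/10000
f(1y,3y) = ((9653/10000)/(4559/5000) − 1)/(2) = 535/18236 ≈ 2.9338%

step 1 [1y] swap r/1=347/9653: DF=(1 − 347/9653·(0))/(1+347/9653) = 9653/10000 ≈ 0.965300
step 2 [2y] swap r/1=385/19268: DF=(1 − 385/19268·(0.965300))/(1+385/19268) = 1923/2000 ≈ 0.961500
step 3 [3y] bond c/1=9/400: DF=(1951337/2000000 − 9/400·(0.965300+0.961500))/(1+9/400) = 4559/5000 ≈ 0.911800
step 4 [4y] zero: DF = P = 4333/5000 ≈ 0.866600
step 5 [5y] swap r/1=1451/45601: DF=(1 − 1451/45601·(0.965300+0.961500+0.911800+0.866600))/(1+1451/45601) = 8549/10000 ≈ 0.854900
step 6 [6y] bond c/1=7/400: DF=(1831763/2000000 − 7/400·(0.965300+0.961500+0.911800+0.866600+0.854900))/(1+7/400) = 8217/10000 ≈ 0.821700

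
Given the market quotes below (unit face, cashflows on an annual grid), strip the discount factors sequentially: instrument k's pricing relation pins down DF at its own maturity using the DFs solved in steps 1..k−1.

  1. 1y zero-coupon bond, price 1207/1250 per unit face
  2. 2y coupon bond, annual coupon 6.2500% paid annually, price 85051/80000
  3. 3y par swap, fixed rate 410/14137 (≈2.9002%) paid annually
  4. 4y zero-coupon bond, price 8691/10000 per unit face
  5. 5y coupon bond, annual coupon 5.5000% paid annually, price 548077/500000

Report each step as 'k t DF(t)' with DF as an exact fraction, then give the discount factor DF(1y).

1 1 1207/1250
2 2 4719/5000
3 3 459/500
4 4 8691/10000
5 5 8463/10000
DF(1y) = 1207/1250 ≈ 0.965600

step 1 [1y] zero: DF = P = 1207/1250 ≈ 0.965600
step 2 [2y] bond c/1=1/16: DF=(85051/80000 − 1/16·(0.965600))/(1+1/16) = 4719/5000 ≈ 0.943800
step 3 [3y] swap r/1=410/14137: DF=(1 − 410/14137·(0.965600+0.943800))/(1+410/14137) = 459/500 ≈ 0.918000
step 4 [4y] zero: DF = P = 8691/10000 ≈ 0.869100
step 5 [5y] bond c/1=11/200: DF=(548077/500000 − 11/200·(0.965600+0.943800+0.918000+0.869100))/(1+11/200) = 8463/10000 ≈ 0.846300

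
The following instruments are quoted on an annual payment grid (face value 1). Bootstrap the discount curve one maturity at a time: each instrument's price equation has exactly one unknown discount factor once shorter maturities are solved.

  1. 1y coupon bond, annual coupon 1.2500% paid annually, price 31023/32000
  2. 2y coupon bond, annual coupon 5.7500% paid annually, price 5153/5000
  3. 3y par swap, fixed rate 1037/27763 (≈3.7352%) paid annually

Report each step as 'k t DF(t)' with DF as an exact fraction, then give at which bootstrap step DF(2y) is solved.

1 1 383/400
2 2 369/400
3 3 8963/10000
DF(2y) is solved at step 2

step 1 [1y] bond c/1=1/80: DF=(31023/32000 − 1/80·(0))/(1+1/80) = 383/400 ≈ 0.957500
step 2 [2y] bond c/1=23/400: DF=(5153/5000 − 23/400·(0.957500))/(1+23/400) = 369/400 ≈ 0.922500
step 3 [3y] swap r/1=1037/27763: DF=(1 − 1037/27763·(0.957500+0.922500))/(1+1037/27763) = 8963/10000 ≈ 0.896300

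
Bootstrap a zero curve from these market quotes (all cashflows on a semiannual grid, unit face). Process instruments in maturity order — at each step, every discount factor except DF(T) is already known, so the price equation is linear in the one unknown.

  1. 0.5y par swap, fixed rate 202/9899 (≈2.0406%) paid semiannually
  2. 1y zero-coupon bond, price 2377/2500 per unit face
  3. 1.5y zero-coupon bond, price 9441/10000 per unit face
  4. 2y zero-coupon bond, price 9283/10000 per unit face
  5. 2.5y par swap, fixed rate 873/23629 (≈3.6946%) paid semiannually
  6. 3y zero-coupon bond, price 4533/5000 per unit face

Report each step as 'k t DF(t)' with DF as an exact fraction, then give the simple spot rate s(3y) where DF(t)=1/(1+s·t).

1 1/2 9899/10000
2 1 2377/2500
3 3/2 9441/10000
4 2 9283/10000
5 5/2 9127/10000
6 3 4533/5000
s(3y) = (1/(4533/5000) − 1)/(3) = 467/13599 ≈ 3.4341%

step 1 [0.5y] swap r/2=101/9899: DF=(1 − 101/9899·(0))/(1+101/9899) = 9899/10000 ≈ 0.989900
step 2 [1y] zero: DF = P = 2377/2500 ≈ 0.950800
step 3 [1.5y] zero: DF = P = 9441/10000 ≈ 0.944100
step 4 [2y] zero: DF = P = 9283/10000 ≈ 0.928300
step 5 [2.5y] swap r/2=873/47258: DF=(1 − 873/47258·(0.989900+0.950800+0.944100+0.928300))/(1+873/47258) = 9127/10000 ≈ 0.912700
step 6 [3y] zero: DF = P = 4533/5000 ≈ 0.906600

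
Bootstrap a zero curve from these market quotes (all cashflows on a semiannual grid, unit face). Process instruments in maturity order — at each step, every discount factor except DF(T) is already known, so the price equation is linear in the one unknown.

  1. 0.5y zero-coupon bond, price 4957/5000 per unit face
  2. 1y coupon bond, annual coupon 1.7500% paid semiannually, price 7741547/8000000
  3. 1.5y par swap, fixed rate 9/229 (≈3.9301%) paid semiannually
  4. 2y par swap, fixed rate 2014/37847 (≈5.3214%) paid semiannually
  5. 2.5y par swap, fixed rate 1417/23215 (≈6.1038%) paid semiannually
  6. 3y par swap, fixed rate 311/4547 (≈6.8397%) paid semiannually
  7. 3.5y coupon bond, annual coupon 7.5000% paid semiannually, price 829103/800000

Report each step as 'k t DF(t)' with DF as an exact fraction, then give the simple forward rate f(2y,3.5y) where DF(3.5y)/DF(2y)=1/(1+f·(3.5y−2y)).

step 1 [0.5y] zero: DF = P = 4957/5000 ≈ 0.991400
step 2 [1y] bond c/2=7/800: DF=(7741547/8000000 − 7/800·(0.991400))/(1+7/800) = 9507/10000 ≈ 0.950700
step 3 [1.5y] swap r/2=9/458: DF=(1 − 9/458·(0.991400+0.950700))/(1+9/458) = 9433/10000 ≈ 0.943300
step 4 [2y] swap r/2=1007/37847: DF=(1 − 1007/37847·(0.991400+0.950700+0.943300))/(1+1007/37847) = 8993/10000 ≈ 0.899300
step 5 [2.5y] swap r/2=1417/46430: DF=(1 − 1417/46430·(0.991400+0.950700+0.943300+0.899300))/(1+1417/46430) = 8583/10000 ≈ 0.858300
step 6 [3y] swap r/2=311/9094: DF=(1 − 311/9094·(0.991400+0.950700+0.943300+0.899300+0.858300))/(1+311/9094) = 4067/5000 ≈ 0.813400
step 7 [3.5y] bond c/2=3/80: DF=(829103/800000 − 3/80·(0.991400+0.950700+0.943300+0.899300+0.858300+0.813400))/(1+3/80) = 8017/10000 ≈ 0.801700

1 1/2 4957/5000
2 1 9507/10000
3 3/2 9433/10000
4 2 8993/10000
5 5/2 8583/10000
6 3 4067/5000
7 7/2 8017/10000
f(2y,3.5y) = ((8993/10000)/(8017/10000) − 1)/(3/2) = 1952/24051 ≈ 8.1161%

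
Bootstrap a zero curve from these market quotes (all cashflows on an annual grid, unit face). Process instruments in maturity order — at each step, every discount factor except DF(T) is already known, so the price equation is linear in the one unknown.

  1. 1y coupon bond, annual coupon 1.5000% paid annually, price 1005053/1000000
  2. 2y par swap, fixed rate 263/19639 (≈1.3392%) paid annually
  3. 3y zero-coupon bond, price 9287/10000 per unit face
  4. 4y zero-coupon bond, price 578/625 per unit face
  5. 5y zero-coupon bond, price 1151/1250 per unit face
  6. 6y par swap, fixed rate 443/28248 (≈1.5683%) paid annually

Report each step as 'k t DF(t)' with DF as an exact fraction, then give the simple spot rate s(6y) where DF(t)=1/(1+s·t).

step 1 [1y] bond c/1=3/200: DF=(1005053/1000000 − 3/200·(0))/(1+3/200) = 4951/5000 ≈ 0.990200
step 2 [2y] swap r/1=263/19639: DF=(1 − 263/19639·(0.990200))/(1+263/19639) = 9737/10000 ≈ 0.973700
step 3 [3y] zero: DF = P = 9287/10000 ≈ 0.928700
step 4 [4y] zero: DF = P = 578/625 ≈ 0.924800
step 5 [5y] zero: DF = P = 1151/1250 ≈ 0.920800
step 6 [6y] swap r/1=443/28248: DF=(1 − 443/28248·(0.990200+0.973700+0.928700+0.924800+0.920800))/(1+443/28248) = 4557/5000 ≈ 0.911400

1 1 4951/5000
2 2 9737/10000
3 3 9287/10000
4 4 578/625
5 5 1151/1250
6 6 4557/5000
s(6y) = (1/(4557/5000) − 1)/(6) = 443/27342 ≈ 1.6202%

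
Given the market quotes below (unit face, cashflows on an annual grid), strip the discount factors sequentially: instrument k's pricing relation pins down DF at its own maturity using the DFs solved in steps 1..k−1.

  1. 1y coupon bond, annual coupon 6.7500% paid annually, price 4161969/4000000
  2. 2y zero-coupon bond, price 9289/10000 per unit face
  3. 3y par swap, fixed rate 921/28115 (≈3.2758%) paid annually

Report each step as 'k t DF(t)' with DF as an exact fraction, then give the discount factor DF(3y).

1 1 9747/10000
2 2 9289/10000
3 3 9079/10000
DF(3y) = 9079/10000 ≈ 0.907900

step 1 [1y] bond c/1=27/400: DF=(4161969/4000000 − 27/400·(0))/(1+27/400) = 9747/10000 ≈ 0.974700
step 2 [2y] zero: DF = P = 9289/10000 ≈ 0.928900
step 3 [3y] swap r/1=921/28115: DF=(1 − 921/28115·(0.974700+0.928900))/(1+921/28115) = 9079/10000 ≈ 0.907900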